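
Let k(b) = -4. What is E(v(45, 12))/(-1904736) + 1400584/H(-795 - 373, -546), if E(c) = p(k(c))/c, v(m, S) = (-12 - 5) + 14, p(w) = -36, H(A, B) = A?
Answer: -13894493645/11587144 ≈ -1199.1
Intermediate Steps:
v(m, S) = -3 (v(m, S) = -17 + 14 = -3)
E(c) = -36/c
E(v(45, 12))/(-1904736) + 1400584/H(-795 - 373, -546) = -36/(-3)/(-1904736) + 1400584/(-795 - 373) = -36*(-1/3)*(-1/1904736) + 1400584/(-1168) = 12*(-1/1904736) + 1400584*(-1/1168) = -1/158728 - 175073/146 = -13894493645/11587144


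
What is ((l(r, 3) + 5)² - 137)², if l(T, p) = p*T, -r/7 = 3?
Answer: 10413529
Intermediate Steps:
r = -21 (r = -7*3 = -21)
l(T, p) = T*p
((l(r, 3) + 5)² - 137)² = ((-21*3 + 5)² - 137)² = ((-63 + 5)² - 137)² = ((-58)² - 137)² = (3364 - 137)² = 3227² = 10413529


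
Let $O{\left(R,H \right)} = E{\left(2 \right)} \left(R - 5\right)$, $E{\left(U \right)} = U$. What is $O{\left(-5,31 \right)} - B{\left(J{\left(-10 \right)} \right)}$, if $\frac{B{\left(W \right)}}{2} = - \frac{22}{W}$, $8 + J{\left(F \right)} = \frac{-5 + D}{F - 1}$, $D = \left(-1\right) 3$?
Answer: $- \frac{521}{20} \approx -26.05$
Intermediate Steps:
$D = -3$
$J{\left(F \right)} = -8 - \frac{8}{-1 + F}$ ($J{\left(F \right)} = -8 + \frac{-5 - 3}{F - 1} = -8 - \frac{8}{-1 + F}$)
$B{\left(W \right)} = - \frac{44}{W}$ ($B{\left(W \right)} = 2 \left(- \frac{22}{W}\right) = - \frac{44}{W}$)
$O{\left(R,H \right)} = -10 + 2 R$ ($O{\left(R,H \right)} = 2 \left(R - 5\right) = 2 \left(-5 + R\right) = -10 + 2 R$)
$O{\left(-5,31 \right)} - B{\left(J{\left(-10 \right)} \right)} = \left(-10 + 2 \left(-5\right)\right) - - \frac{44}{\left(-8\right) \left(-10\right) \frac{1}{-1 - 10}} = \left(-10 - 10\right) - - \frac{44}{\left(-8\right) \left(-10\right) \frac{1}{-11}} = -20 - - \frac{44}{\left(-8\right) \left(-10\right) \left(- \frac{1}{11}\right)} = -20 - - \frac{44}{- \frac{80}{11}} = -20 - \left(-44\right) \left(- \frac{11}{80}\right) = -20 - \frac{121}{20} = - \frac{521}{20}$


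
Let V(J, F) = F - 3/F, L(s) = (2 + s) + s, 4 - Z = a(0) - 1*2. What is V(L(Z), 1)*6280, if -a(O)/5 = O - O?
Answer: -12560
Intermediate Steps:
a(O) = 0 (a(O) = -5*(O - O) = -5*0 = 0)
Z = 6 (Z = 4 - (0 - 1*2) = 4 - (0 - 2) = 4 - 1*(-2) = 4 + 2 = 6)
L(s) = 2 + 2*s
V(L(Z), 1)*6280 = (1 - 3/1)*6280 = (1 - 3*1)*6280 = (1 - 3)*6280 = -2*6280 = -12560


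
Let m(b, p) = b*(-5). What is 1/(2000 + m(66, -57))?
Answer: 1/1670 ≈ 0.00059880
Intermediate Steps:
m(b, p) = -5*b
1/(2000 + m(66, -57)) = 1/(2000 - 5*66) = 1/(2000 - 330) = 1/1670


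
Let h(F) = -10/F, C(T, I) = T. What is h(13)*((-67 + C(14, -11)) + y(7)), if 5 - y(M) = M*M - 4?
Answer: 930/13 ≈ 71.538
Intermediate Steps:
y(M) = 9 - M² (y(M) = 5 - (M*M - 4) = 5 - (M² - 4) = 5 - (-4 + M²) = 5 + (4 - M²) = 9 - M²)
h(13)*((-67 + C(14, -11)) + y(7)) = (-10/13)*((-67 + 14) + (9 - 1*7²)) = (-10*1/13)*(-53 + (9 - 1*49)) = -10*(-53 + (9 - 49))/13 = -10*(-53 - 40)/13 = -10/13*(-93) = 930/13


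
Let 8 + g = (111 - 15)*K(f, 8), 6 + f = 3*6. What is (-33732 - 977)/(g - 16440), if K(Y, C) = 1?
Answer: 34709/16352 ≈ 2.1226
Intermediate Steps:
f = 12 (f = -6 + 3*6 = -6 + 18 = 12)
g = 88 (g = -8 + (111 - 15)*1 = -8 + 96*1 = -8 + 96 = 88)
(-33732 - 977)/(g - 16440) = (-33732 - 977)/(88 - 16440) = -34709/(-16352) = -34709*(-1/16352) = 34709/16352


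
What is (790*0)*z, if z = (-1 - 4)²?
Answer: 0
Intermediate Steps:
z = 25 (z = (-5)² = 25)
(790*0)*z = (790*0)*25 = 0*25 = 0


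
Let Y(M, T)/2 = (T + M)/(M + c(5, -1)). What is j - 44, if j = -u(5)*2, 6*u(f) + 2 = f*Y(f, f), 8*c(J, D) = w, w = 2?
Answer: -3130/63 ≈ -49.683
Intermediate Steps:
c(J, D) = ¼ (c(J, D) = (⅛)*2 = ¼)
Y(M, T) = 2*(M + T)/(¼ + M) (Y(M, T) = 2*((T + M)/(M + ¼)) = 2*((M + T)/(¼ + M)) = 2*(M + T)/(¼ + M))
u(f) = -⅓ + 8*f²/(3*(1 + 4*f)) (u(f) = -⅓ + (f*(8*(f + f)/(1 + 4*f)))/6 = -⅓ + (f*(8*(2*f)/(1 + 4*f)))/6 = -⅓ + (f*(16*f/(1 + 4*f)))/6 = -⅓ + (16*f²/(1 + 4*f))/6 = -⅓ + 8*f²/(3*(1 + 4*f)))
j = -358/63 (j = -(-1 - 4*5 + 8*5²)/(3*(1 + 4*5))*2 = -(-1 - 20 + 8*25)/(3*(1 + 20))*2 = -(-1 - 20 + 200)/(3*21)*2 = -179/(3*21)*2 = -1*179/63*2 = -179/63*2 = -358/63 ≈ -5.6825)
j - 44 = -358/63 - 44 = -3130/63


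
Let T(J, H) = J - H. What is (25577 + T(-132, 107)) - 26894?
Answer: -1556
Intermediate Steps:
(25577 + T(-132, 107)) - 26894 = (25577 + (-132 - 1*107)) - 26894 = (25577 + (-132 - 107)) - 26894 = (25577 - 239) - 26894 = 25338 - 26894 = -1556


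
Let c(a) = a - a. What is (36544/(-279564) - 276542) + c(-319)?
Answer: -19327806058/69891 ≈ -2.7654e+5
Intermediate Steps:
c(a) = 0
(36544/(-279564) - 276542) + c(-319) = (36544/(-279564) - 276542) + 0 = (36544*(-1/279564) - 276542) + 0 = (-9136/69891 - 276542) + 0 = -19327806058/69891 + 0 = -19327806058/69891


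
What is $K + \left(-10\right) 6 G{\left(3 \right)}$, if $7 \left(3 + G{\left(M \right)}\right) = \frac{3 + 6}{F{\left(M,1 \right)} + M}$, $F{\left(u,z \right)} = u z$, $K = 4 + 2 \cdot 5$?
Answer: $\frac{1268}{7} \approx 181.14$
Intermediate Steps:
$K = 14$ ($K = 4 + 10 = 14$)
$G{\left(M \right)} = -3 + \frac{9}{14 M}$ ($G{\left(M \right)} = -3 + \frac{\left(3 + 6\right) \frac{1}{M 1 + M}}{7} = -3 + \frac{9 \frac{1}{M + M}}{7} = -3 + \frac{9 \frac{1}{2 M}}{7} = -3 + \frac{\frac{9}{2} \frac{1}{M}}{7} = -3 + \frac{9}{14 M}$)
$K + \left(-10\right) 6 G{\left(3 \right)} = 14 + \left(-10\right) 6 \left(-3 + \frac{9}{14 \cdot 3}\right) = 14 - 60 \left(-3 + \frac{9}{14} \cdot \frac{1}{3}\right) = 14 - 60 \left(-3 + \frac{3}{14}\right) = 14 - - \frac{1170}{7} = 14 + \frac{1170}{7} = \frac{1268}{7}$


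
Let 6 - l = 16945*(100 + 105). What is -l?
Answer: 3473719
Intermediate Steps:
l = -3473719 (l = 6 - 16945*(100 + 105) = 6 - 16945*205 = 6 - 1*3473725 = 6 - 3473725 = -3473719)
-l = -1*(-3473719) = 3473719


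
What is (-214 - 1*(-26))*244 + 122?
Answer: -45750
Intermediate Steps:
(-214 - 1*(-26))*244 + 122 = (-214 + 26)*244 + 122 = -188*244 + 122 = -45872 + 122 = -45750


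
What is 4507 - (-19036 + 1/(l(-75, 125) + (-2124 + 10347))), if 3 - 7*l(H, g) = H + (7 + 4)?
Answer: 1356735997/57628 ≈ 23543.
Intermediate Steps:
l(H, g) = -8/7 - H/7 (l(H, g) = 3/7 - (H + (7 + 4))/7 = 3/7 - (H + 11)/7 = 3/7 - (11 + H)/7 = 3/7 + (-11/7 - H/7) = -8/7 - H/7)
4507 - (-19036 + 1/(l(-75, 125) + (-2124 + 10347))) = 4507 - (-19036 + 1/((-8/7 - ⅐*(-75)) + (-2124 + 10347))) = 4507 - (-19036 + 1/((-8/7 + 75/7) + 8223)) = 4507 - (-19036 + 1/(67/7 + 8223)) = 4507 - (-19036 + 1/(57628/7)) = 4507 - (-19036 + 7/57628) = 4507 - 1*(-1097006601/57628) = 4507 + 1097006601/57628 = 1356735997/57628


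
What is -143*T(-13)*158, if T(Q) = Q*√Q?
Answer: 293722*I*√13 ≈ 1.059e+6*I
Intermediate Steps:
T(Q) = Q^(3/2)
-143*T(-13)*158 = -(-1859)*I*√13*158 = (1859*I*√13)*158 = 293722*I*√13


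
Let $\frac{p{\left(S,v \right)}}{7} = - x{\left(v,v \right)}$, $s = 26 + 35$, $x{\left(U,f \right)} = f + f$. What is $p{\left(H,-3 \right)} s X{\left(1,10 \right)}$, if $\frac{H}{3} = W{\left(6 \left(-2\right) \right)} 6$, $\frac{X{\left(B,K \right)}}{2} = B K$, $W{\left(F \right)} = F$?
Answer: $51240$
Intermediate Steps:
$X{\left(B,K \right)} = 2 B K$
$x{\left(U,f \right)} = 2 f$
$H = -216$ ($H = 3 \cdot 6 \left(-2\right) 6 = 3 \left(\left(-12\right) 6\right) = 3 \left(-72\right) = -216$)
$s = 61$
$p{\left(S,v \right)} = - 14 v$ ($p{\left(S,v \right)} = 7 \left(- 2 v\right) = - 14 v$)
$p{\left(H,-3 \right)} s X{\left(1,10 \right)} = \left(-14\right) \left(-3\right) 61 \cdot 2 \cdot 1 \cdot 10 = 42 \cdot 61 \cdot 20 = 2562 \cdot 20 = 51240$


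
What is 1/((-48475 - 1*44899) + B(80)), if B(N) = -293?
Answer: -1/93667 ≈ -1.0676e-5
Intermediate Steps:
1/((-48475 - 1*44899) + B(80)) = 1/((-48475 - 1*44899) - 293) = 1/((-48475 - 44899) - 293) = 1/(-93374 - 293) = 1/(-93667) = -1/93667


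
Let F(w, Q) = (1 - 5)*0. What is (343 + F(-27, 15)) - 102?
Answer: 241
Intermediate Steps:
F(w, Q) = 0 (F(w, Q) = -4*0 = 0)
(343 + F(-27, 15)) - 102 = (343 + 0) - 102 = 343 - 102 = 241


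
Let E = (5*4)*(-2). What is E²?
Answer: 1600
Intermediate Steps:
E = -40 (E = 20*(-2) = -40)
E² = (-40)² = 1600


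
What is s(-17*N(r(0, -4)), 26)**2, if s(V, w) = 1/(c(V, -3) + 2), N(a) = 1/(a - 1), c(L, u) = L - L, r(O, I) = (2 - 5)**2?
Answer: 1/4 ≈ 0.25000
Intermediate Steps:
r(O, I) = 9 (r(O, I) = (-3)**2 = 9)
c(L, u) = 0
N(a) = 1/(-1 + a)
s(V, w) = 1/2 (s(V, w) = 1/(0 + 2) = 1/2)
s(-17*N(r(0, -4)), 26)**2 = (1/2)**2 = 1/4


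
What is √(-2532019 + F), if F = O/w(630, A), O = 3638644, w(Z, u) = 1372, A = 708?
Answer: 18*I*√18743858/49 ≈ 1590.4*I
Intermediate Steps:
F = 909661/343 (F = 3638644/1372 = 3638644*(1/1372) = 909661/343 ≈ 2652.1)
√(-2532019 + F) = √(-2532019 + 909661/343) = √(-867572856/343) = 18*I*√18743858/49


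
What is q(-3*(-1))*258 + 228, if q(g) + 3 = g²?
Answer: 1776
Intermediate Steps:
q(g) = -3 + g²
q(-3*(-1))*258 + 228 = (-3 + (-3*(-1))²)*258 + 228 = (-3 + 3²)*258 + 228 = (-3 + 9)*258 + 228 = 6*258 + 228 = 1548 + 228 = 1776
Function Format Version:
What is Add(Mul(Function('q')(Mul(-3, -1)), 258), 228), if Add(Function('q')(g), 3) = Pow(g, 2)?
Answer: 1776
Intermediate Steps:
Function('q')(g) = Add(-3, Pow(g, 2))
Add(Mul(Function('q')(Mul(-3, -1)), 258), 228) = Add(Mul(Add(-3, Pow(Mul(-3, -1), 2)), 258), 228) = Add(Mul(Add(-3, Pow(3, 2)), 258), 228) = Add(Mul(Add(-3, 9), 258), 228) = Add(Mul(6, 258), 228) = Add(1548, 228) = 1776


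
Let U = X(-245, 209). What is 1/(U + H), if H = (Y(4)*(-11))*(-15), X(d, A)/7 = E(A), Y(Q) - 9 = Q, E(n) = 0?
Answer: 1/2145 ≈ 0.00046620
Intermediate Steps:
Y(Q) = 9 + Q
X(d, A) = 0 (X(d, A) = 7*0 = 0)
H = 2145 (H = ((9 + 4)*(-11))*(-15) = (13*(-11))*(-15) = -143*(-15) = 2145)
U = 0
1/(U + H) = 1/(0 + 2145) = 1/2145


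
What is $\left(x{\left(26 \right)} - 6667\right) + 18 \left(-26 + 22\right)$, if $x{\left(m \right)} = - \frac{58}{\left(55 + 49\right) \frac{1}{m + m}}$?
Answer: $-6768$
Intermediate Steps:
$x{\left(m \right)} = - \frac{29 m}{26}$ ($x{\left(m \right)} = - \frac{58}{104 \frac{1}{2 m}} = - \frac{58}{52 \frac{1}{m}} = - 58 \frac{m}{52} = - \frac{29 m}{26}$)
$\left(x{\left(26 \right)} - 6667\right) + 18 \left(-26 + 22\right) = \left(\left(- \frac{29}{26}\right) 26 - 6667\right) + 18 \left(-26 + 22\right) = \left(-29 - 6667\right) + 18 \left(-4\right) = -6696 - 72 = -6768$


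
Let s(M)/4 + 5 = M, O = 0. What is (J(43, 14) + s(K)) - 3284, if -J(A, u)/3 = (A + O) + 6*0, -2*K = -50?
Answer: -3333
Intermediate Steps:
K = 25 (K = -1/2*(-50) = 25)
s(M) = -20 + 4*M
J(A, u) = -3*A (J(A, u) = -3*((A + 0) + 6*0) = -3*(A + 0) = -3*A)
(J(43, 14) + s(K)) - 3284 = (-3*43 + (-20 + 4*25)) - 3284 = (-129 + (-20 + 100)) - 3284 = (-129 + 80) - 3284 = -49 - 3284 = -3333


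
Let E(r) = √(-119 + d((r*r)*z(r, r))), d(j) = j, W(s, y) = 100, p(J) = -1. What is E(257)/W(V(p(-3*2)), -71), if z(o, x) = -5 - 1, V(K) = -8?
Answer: I*√396413/100 ≈ 6.2961*I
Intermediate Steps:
z(o, x) = -6
E(r) = √(-119 - 6*r²) (E(r) = √(-119 + (r*r)*(-6)) = √(-119 + r²*(-6)) = √(-119 - 6*r²))
E(257)/W(V(p(-3*2)), -71) = √(-119 - 6*257²)/100 = √(-119 - 6*66049)*(1/100) = √(-119 - 396294)*(1/100) = √(-396413)*(1/100) = (I*√396413)*(1/100) = I*√396413/100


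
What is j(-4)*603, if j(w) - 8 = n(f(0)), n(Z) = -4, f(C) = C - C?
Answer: 2412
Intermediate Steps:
f(C) = 0
j(w) = 4 (j(w) = 8 - 4 = 4)
j(-4)*603 = 4*603 = 2412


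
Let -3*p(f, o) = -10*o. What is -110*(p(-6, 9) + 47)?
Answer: -8470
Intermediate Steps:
p(f, o) = 10*o/3 (p(f, o) = -(-10)*o/3 = 10*o/3)
-110*(p(-6, 9) + 47) = -110*((10/3)*9 + 47) = -110*(30 + 47) = -110*77 = -8470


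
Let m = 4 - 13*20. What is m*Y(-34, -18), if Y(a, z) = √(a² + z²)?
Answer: -512*√370 ≈ -9848.5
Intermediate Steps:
m = -256 (m = 4 - 260 = -256)
m*Y(-34, -18) = -256*√((-34)² + (-18)²) = -256*√(1156 + 324) = -512*√370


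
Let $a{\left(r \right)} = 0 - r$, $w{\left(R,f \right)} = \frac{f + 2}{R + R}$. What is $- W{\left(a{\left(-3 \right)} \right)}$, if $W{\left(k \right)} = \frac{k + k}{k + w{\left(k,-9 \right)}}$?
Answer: $- \frac{36}{11} \approx -3.2727$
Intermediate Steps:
$w{\left(R,f \right)} = \frac{2 + f}{2 R}$
$a{\left(r \right)} = - r$
$W{\left(k \right)} = \frac{2 k}{k - \frac{7}{2 k}}$ ($W{\left(k \right)} = \frac{k + k}{k + \frac{2 - 9}{2 k}} = \frac{2 k}{k + \frac{1}{2} \frac{1}{k} \left(-7\right)} = \frac{2 k}{k - \frac{7}{2 k}}$)
$- W{\left(a{\left(-3 \right)} \right)} = - \frac{4 \left(\left(-1\right) \left(-3\right)\right)^{2}}{-7 + 2 \left(\left(-1\right) \left(-3\right)\right)^{2}} = - \frac{4 \cdot 3^{2}}{-7 + 2 \cdot 3^{2}} = - \frac{4 \cdot 9}{-7 + 2 \cdot 9} = - \frac{4 \cdot 9}{-7 + 18} = - \frac{4 \cdot 9}{11} = \left(-1\right) \frac{36}{11} = - \frac{36}{11}$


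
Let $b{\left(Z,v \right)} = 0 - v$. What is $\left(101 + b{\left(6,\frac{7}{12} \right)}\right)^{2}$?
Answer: $\frac{1452025}{144} \approx 10084.0$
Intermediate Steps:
$b{\left(Z,v \right)} = - v$
$\left(101 + b{\left(6,\frac{7}{12} \right)}\right)^{2} = \left(101 - \frac{7}{12}\right)^{2} = \left(\frac{1205}{12}\right)^{2} = \frac{1452025}{144}$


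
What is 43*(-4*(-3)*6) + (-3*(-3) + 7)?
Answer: 3112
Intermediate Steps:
43*(-4*(-3)*6) + (-3*(-3) + 7) = 43*(12*6) + (9 + 7) = 43*72 + 16 = 3096 + 16 = 3112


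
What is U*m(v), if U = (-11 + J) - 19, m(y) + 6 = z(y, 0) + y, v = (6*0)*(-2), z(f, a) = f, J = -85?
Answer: 690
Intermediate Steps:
v = 0 (v = 0*(-2) = 0)
m(y) = -6 + 2*y (m(y) = -6 + (y + y) = -6 + 2*y)
U = -115 (U = (-11 - 85) - 19 = -96 - 19 = -115)
U*m(v) = -115*(-6 + 2*0) = -115*(-6 + 0) = -115*(-6) = 690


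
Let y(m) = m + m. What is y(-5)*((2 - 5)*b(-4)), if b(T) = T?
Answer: -120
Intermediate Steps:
y(m) = 2*m
y(-5)*((2 - 5)*b(-4)) = (2*(-5))*((2 - 5)*(-4)) = -(-30)*(-4) = -10*12 = -120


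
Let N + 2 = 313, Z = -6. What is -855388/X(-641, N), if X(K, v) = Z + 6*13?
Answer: -213847/18 ≈ -11880.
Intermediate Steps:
N = 311 (N = -2 + 313 = 311)
X(K, v) = 72 (X(K, v) = -6 + 6*13 = -6 + 78 = 72)
-855388/X(-641, N) = -855388/72 = -855388*1/72 = -213847/18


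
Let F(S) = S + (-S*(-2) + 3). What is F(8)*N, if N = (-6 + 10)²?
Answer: 432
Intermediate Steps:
F(S) = 3 + 3*S (F(S) = S + (2*S + 3) = S + (3 + 2*S) = 3 + 3*S)
N = 16 (N = 4² = 16)
F(8)*N = (3 + 3*8)*16 = (3 + 24)*16 = 27*16 = 432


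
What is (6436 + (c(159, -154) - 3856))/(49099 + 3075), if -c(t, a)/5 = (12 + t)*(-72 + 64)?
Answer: 4710/26087 ≈ 0.18055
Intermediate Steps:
c(t, a) = 480 + 40*t (c(t, a) = -5*(12 + t)*(-72 + 64) = -5*(12 + t)*(-8) = -5*(-96 - 8*t) = 480 + 40*t)
(6436 + (c(159, -154) - 3856))/(49099 + 3075) = (6436 + ((480 + 40*159) - 3856))/(49099 + 3075) = (6436 + ((480 + 6360) - 3856))/52174 = (6436 + (6840 - 3856))*(1/52174) = (6436 + 2984)*(1/52174) = 9420*(1/52174) = 4710/26087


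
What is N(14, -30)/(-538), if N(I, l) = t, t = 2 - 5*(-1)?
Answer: -7/538 ≈ -0.013011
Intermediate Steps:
t = 7 (t = 2 + 5 = 7)
N(I, l) = 7
N(14, -30)/(-538) = 7/(-538) = 7*(-1/538) = -7/538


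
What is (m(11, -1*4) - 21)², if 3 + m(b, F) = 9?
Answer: 225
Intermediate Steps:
m(b, F) = 6 (m(b, F) = -3 + 9 = 6)
(m(11, -1*4) - 21)² = (6 - 21)² = (-15)² = 225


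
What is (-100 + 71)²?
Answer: 841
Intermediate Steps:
(-100 + 71)² = (-29)² = 841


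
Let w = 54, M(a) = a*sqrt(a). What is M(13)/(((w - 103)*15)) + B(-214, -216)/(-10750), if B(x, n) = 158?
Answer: -79/5375 - 13*sqrt(13)/735 ≈ -0.078469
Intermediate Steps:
M(a) = a**(3/2)
M(13)/(((w - 103)*15)) + B(-214, -216)/(-10750) = 13**(3/2)/(((54 - 103)*15)) + 158/(-10750) = (13*sqrt(13))/((-49*15)) + 158*(-1/10750) = (13*sqrt(13))/(-735) - 79/5375 = (13*sqrt(13))*(-1/735) - 79/5375 = -13*sqrt(13)/735 - 79/5375 = -79/5375 - 13*sqrt(13)/735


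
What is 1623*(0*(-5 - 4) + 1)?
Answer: 1623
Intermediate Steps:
1623*(0*(-5 - 4) + 1) = 1623*(0*(-9) + 1) = 1623*(0 + 1) = 1623*1 = 1623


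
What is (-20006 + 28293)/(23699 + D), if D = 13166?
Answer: 8287/36865 ≈ 0.22479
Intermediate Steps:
(-20006 + 28293)/(23699 + D) = (-20006 + 28293)/(23699 + 13166) = 8287/36865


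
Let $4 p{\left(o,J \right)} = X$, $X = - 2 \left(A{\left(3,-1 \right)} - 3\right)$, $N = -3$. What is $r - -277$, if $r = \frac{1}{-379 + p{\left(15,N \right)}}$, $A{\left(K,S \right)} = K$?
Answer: $\frac{104982}{379} \approx 277.0$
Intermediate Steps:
$X = 0$ ($X = - 2 \left(3 - 3\right) = \left(-2\right) 0 = 0$)
$p{\left(o,J \right)} = 0$ ($p{\left(o,J \right)} = \frac{1}{4} \cdot 0 = 0$)
$r = - \frac{1}{379}$ ($r = \frac{1}{-379 + 0} = \frac{1}{-379} = - \frac{1}{379} \approx -0.0026385$)
$r - -277 = - \frac{1}{379} - -277 = - \frac{1}{379} + 277 = \frac{104982}{379}$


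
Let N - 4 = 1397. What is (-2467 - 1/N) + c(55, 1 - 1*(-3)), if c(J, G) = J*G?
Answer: -3148048/1401 ≈ -2247.0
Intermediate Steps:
N = 1401 (N = 4 + 1397 = 1401)
c(J, G) = G*J
(-2467 - 1/N) + c(55, 1 - 1*(-3)) = (-2467 - 1/1401) + (1 - 1*(-3))*55 = (-2467 - 1*1/1401) + (1 + 3)*55 = (-2467 - 1/1401) + 4*55 = -3456268/1401 + 220 = -3148048/1401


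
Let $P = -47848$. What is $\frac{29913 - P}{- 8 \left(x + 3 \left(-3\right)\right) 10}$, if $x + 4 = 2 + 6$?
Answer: $\frac{77761}{400} \approx 194.4$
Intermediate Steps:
$x = 4$ ($x = -4 + \left(2 + 6\right) = -4 + 8 = 4$)
$\frac{29913 - P}{- 8 \left(x + 3 \left(-3\right)\right) 10} = \frac{29913 - -47848}{- 8 \left(4 + 3 \left(-3\right)\right) 10} = \frac{29913 + 47848}{- 8 \left(4 - 9\right) 10} = \frac{77761}{\left(-8\right) \left(-5\right) 10} = \frac{77761}{40 \cdot 10} = \frac{77761}{400}$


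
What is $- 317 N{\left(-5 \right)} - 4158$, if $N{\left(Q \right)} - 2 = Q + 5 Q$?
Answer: $4718$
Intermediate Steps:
$N{\left(Q \right)} = 2 + 6 Q$ ($N{\left(Q \right)} = 2 + \left(Q + 5 Q\right) = 2 + 6 Q$)
$- 317 N{\left(-5 \right)} - 4158 = - 317 \left(2 + 6 \left(-5\right)\right) - 4158 = - 317 \left(2 - 30\right) - 4158 = \left(-317\right) \left(-28\right) - 4158 = 8876 - 4158 = 4718$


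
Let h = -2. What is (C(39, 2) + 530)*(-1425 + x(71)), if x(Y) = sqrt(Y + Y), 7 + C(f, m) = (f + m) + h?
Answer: -800850 + 562*sqrt(142) ≈ -7.9415e+5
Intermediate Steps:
C(f, m) = -9 + f + m (C(f, m) = -7 + ((f + m) - 2) = -7 + (-2 + f + m) = -9 + f + m)
x(Y) = sqrt(2)*sqrt(Y) (x(Y) = sqrt(2*Y) = sqrt(2)*sqrt(Y))
(C(39, 2) + 530)*(-1425 + x(71)) = ((-9 + 39 + 2) + 530)*(-1425 + sqrt(2)*sqrt(71)) = (32 + 530)*(-1425 + sqrt(142)) = 562*(-1425 + sqrt(142)) = -800850 + 562*sqrt(142)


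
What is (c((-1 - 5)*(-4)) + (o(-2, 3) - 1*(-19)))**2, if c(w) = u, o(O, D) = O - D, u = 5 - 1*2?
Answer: 289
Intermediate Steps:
u = 3 (u = 5 - 2 = 3)
c(w) = 3
(c((-1 - 5)*(-4)) + (o(-2, 3) - 1*(-19)))**2 = (3 + ((-2 - 1*3) - 1*(-19)))**2 = (3 + ((-2 - 3) + 19))**2 = (3 + (-5 + 19))**2 = (3 + 14)**2 = 17**2 = 289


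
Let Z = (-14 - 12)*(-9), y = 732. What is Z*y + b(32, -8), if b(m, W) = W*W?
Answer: 171352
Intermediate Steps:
b(m, W) = W**2
Z = 234 (Z = -26*(-9) = 234)
Z*y + b(32, -8) = 234*732 + (-8)**2 = 171288 + 64 = 171352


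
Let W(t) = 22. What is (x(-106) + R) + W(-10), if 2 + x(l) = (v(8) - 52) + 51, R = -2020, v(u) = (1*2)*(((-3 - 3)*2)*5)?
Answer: -2121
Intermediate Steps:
v(u) = -120 (v(u) = 2*(-6*2*5) = 2*(-12*5) = 2*(-60) = -120)
x(l) = -123 (x(l) = -2 + ((-120 - 52) + 51) = -2 + (-172 + 51) = -2 - 121 = -123)
(x(-106) + R) + W(-10) = (-123 - 2020) + 22 = -2143 + 22 = -2121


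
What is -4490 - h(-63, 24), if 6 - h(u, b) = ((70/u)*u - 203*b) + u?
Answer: -9361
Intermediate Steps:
h(u, b) = -64 - u + 203*b (h(u, b) = 6 - (((70/u)*u - 203*b) + u) = 6 - ((70 - 203*b) + u) = 6 - (70 + u - 203*b) = 6 + (-70 - u + 203*b) = -64 - u + 203*b)
-4490 - h(-63, 24) = -4490 - (-64 - 1*(-63) + 203*24) = -4490 - (-64 + 63 + 4872) = -4490 - 1*4871 = -4490 - 4871 = -9361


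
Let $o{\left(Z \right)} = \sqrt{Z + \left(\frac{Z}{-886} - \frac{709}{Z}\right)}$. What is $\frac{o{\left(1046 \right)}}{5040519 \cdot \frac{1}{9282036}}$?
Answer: $\frac{1547006 \sqrt{224197217096854}}{389277602197} \approx 59.504$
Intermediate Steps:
$o{\left(Z \right)} = \sqrt{- \frac{709}{Z} + \frac{885 Z}{886}}$ ($o{\left(Z \right)} = \sqrt{Z + \left(Z \left(- \frac{1}{886}\right) - \frac{709}{Z}\right)} = \sqrt{Z - \left(\frac{709}{Z} + \frac{Z}{886}\right)} = \sqrt{- \frac{709}{Z} + \frac{885 Z}{886}}$)
$\frac{o{\left(1046 \right)}}{5040519 \cdot \frac{1}{9282036}} = \frac{\frac{1}{886} \sqrt{- \frac{556562164}{1046} + 784110 \cdot 1046}}{5040519 \cdot \frac{1}{9282036}} = \frac{\frac{1}{886} \sqrt{\left(-556562164\right) \frac{1}{1046} + 820179060}}{5040519 \cdot \frac{1}{9282036}} = \frac{\frac{1}{886} \sqrt{- \frac{278281082}{523} + 820179060}}{\frac{1680173}{3094012}} = \frac{\sqrt{\frac{428675367298}{523}}}{886} \cdot \frac{3094012}{1680173} = \frac{\frac{1}{523} \sqrt{224197217096854}}{886} \cdot \frac{3094012}{1680173} = \frac{\sqrt{224197217096854}}{463378} \cdot \frac{3094012}{1680173} = \frac{1547006 \sqrt{224197217096854}}{389277602197}$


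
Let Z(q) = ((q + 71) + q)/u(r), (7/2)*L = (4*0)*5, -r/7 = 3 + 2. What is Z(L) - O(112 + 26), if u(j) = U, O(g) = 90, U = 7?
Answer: -559/7 ≈ -79.857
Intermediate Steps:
r = -35 (r = -7*(3 + 2) = -7*5 = -35)
u(j) = 7
L = 0 (L = 2*((4*0)*5)/7 = 2*(0*5)/7 = (2/7)*0 = 0)
Z(q) = 71/7 + 2*q/7 (Z(q) = ((q + 71) + q)/7 = ((71 + q) + q)*(1/7) = (71 + 2*q)*(1/7) = 71/7 + 2*q/7)
Z(L) - O(112 + 26) = (71/7 + (2/7)*0) - 1*90 = (71/7 + 0) - 90 = 71/7 - 90 = -559/7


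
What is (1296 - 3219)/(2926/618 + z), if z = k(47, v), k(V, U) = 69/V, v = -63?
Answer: -27927729/90082 ≈ -310.03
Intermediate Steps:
z = 69/47 ≈ 1.4681
(1296 - 3219)/(2926/618 + z) = (1296 - 3219)/(2926/618 + 69/47) = -1923/(2926*(1/618) + 69/47) = -1923/(1463/309 + 69/47) = -1923/90082/14523 = -1923*14523/90082 = -27927729/90082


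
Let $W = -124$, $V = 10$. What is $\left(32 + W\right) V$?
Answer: $-920$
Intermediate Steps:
$\left(32 + W\right) V = \left(32 - 124\right) 10 = \left(-92\right) 10 = -920$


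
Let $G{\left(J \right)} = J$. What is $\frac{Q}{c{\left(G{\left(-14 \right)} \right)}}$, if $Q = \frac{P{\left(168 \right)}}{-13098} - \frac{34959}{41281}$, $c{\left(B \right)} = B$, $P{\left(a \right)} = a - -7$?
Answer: $\frac{465117157}{7569779532} \approx 0.061444$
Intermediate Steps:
$P{\left(a \right)} = 7 + a$ ($P{\left(a \right)} = a + 7 = 7 + a$)
$Q = - \frac{465117157}{540698538}$ ($Q = \frac{7 + 168}{-13098} - \frac{34959}{41281} = 175 \left(- \frac{1}{13098}\right) - \frac{34959}{41281} = - \frac{175}{13098} - \frac{34959}{41281} = - \frac{465117157}{540698538} \approx -0.86022$)
$\frac{Q}{c{\left(G{\left(-14 \right)} \right)}} = - \frac{465117157}{540698538 \left(-14\right)} = \left(- \frac{465117157}{540698538}\right) \left(- \frac{1}{14}\right) = \frac{465117157}{7569779532}$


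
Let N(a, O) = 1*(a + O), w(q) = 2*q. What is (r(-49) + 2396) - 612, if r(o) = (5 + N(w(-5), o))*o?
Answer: 4430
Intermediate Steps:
N(a, O) = O + a (N(a, O) = 1*(O + a) = O + a)
r(o) = o*(-5 + o) (r(o) = (5 + (o + 2*(-5)))*o = (5 + (o - 10))*o = (5 + (-10 + o))*o = (-5 + o)*o = o*(-5 + o))
(r(-49) + 2396) - 612 = (-49*(-5 - 49) + 2396) - 612 = (-49*(-54) + 2396) - 612 = (2646 + 2396) - 612 = 5042 - 612 = 4430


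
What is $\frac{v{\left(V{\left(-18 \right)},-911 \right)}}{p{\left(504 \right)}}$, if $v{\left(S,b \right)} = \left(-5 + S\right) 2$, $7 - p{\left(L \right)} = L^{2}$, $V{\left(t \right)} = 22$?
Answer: $- \frac{34}{254009} \approx -0.00013385$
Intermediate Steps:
$p{\left(L \right)} = 7 - L^{2}$
$v{\left(S,b \right)} = -10 + 2 S$
$\frac{v{\left(V{\left(-18 \right)},-911 \right)}}{p{\left(504 \right)}} = \frac{-10 + 2 \cdot 22}{7 - 504^{2}} = \frac{-10 + 44}{7 - 254016} = \frac{34}{7 - 254016} = \frac{34}{-254009} = 34 \left(- \frac{1}{254009}\right) = - \frac{34}{254009}$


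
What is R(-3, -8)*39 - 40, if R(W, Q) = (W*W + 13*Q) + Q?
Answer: -4057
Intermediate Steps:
R(W, Q) = W² + 14*Q (R(W, Q) = (W² + 13*Q) + Q = W² + 14*Q)
R(-3, -8)*39 - 40 = ((-3)² + 14*(-8))*39 - 40 = (9 - 112)*39 - 40 = -103*39 - 40 = -4017 - 40 = -4057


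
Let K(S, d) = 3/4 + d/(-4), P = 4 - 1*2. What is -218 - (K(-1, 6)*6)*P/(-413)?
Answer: -90043/413 ≈ -218.02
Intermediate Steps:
P = 2 (P = 4 - 2 = 2)
K(S, d) = 3/4 - d/4 (K(S, d) = 3*(1/4) + d*(-1/4) = 3/4 - d/4)
-218 - (K(-1, 6)*6)*P/(-413) = -218 - ((3/4 - 1/4*6)*6)*2/(-413) = -218 - ((3/4 - 3/2)*6)*2*(-1)/413 = -218 - -3/4*6*2*(-1)/413 = -218 - (-9/2*2)*(-1)/413 = -218 - (-9)*(-1)/413 = -218 - 1*9/413 = -218 - 9/413 = -90043/413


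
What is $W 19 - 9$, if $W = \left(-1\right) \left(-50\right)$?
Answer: $941$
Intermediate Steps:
$W = 50$
$W 19 - 9 = 50 \cdot 19 - 9 = 950 - 9 = 941$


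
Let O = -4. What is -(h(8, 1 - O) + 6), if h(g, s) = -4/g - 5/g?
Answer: -39/8 ≈ -4.8750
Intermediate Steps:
h(g, s) = -9/g
-(h(8, 1 - O) + 6) = -(-9/8 + 6) = -1*39/8 = -39/8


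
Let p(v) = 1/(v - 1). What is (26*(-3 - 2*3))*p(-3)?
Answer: 117/2 ≈ 58.500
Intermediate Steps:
p(v) = 1/(-1 + v)
(26*(-3 - 2*3))*p(-3) = (26*(-3 - 2*3))/(-1 - 3) = (26*(-3 - 6))/(-4) = (26*(-9))*(-¼) = -234*(-¼) = 117/2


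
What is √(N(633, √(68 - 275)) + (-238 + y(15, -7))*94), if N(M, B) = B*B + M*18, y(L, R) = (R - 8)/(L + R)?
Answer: I*√45445/2 ≈ 106.59*I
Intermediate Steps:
y(L, R) = (-8 + R)/(L + R)
N(M, B) = B² + 18*M
√(N(633, √(68 - 275)) + (-238 + y(15, -7))*94) = √(((√(68 - 275))² + 18*633) + (-238 + (-8 - 7)/(15 - 7))*94) = √(((√(-207))² + 11394) + (-238 - 15/8)*94) = √(((3*I*√23)² + 11394) + (-238 + (⅛)*(-15))*94) = √((-207 + 11394) + (-238 - 15/8)*94) = √(11187 - 1919/8*94) = √(11187 - 90193/4) = √(-45445/4) = I*√45445/2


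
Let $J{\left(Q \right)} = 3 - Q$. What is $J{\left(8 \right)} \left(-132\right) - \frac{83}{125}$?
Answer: $\frac{82417}{125} \approx 659.34$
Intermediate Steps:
$J{\left(8 \right)} \left(-132\right) - \frac{83}{125} = \left(3 - 8\right) \left(-132\right) - \frac{83}{125} = \left(-5\right) \left(-132\right) - \frac{83}{125} = 660 - \frac{83}{125} = \frac{82417}{125}$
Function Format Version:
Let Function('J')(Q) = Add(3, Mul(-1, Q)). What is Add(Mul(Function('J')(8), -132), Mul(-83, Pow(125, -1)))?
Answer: Rational(82417, 125) ≈ 659.34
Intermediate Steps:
Add(Mul(Function('J')(8), -132), Mul(-83, Pow(125, -1))) = Add(Mul(Add(3, Mul(-1, 8)), -132), Mul(-83, Pow(125, -1))) = Add(Mul(Add(3, -8), -132), Mul(-83, Rational(1, 125))) = Add(Mul(-5, -132), Rational(-83, 125)) = Add(660, Rational(-83, 125)) = Rational(82417, 125)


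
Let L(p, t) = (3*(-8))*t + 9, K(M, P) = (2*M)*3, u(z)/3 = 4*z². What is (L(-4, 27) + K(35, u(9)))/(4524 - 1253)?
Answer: -429/3271 ≈ -0.13115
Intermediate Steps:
u(z) = 12*z² (u(z) = 3*(4*z²) = 12*z²)
K(M, P) = 6*M
L(p, t) = 9 - 24*t (L(p, t) = -24*t + 9 = 9 - 24*t)
(L(-4, 27) + K(35, u(9)))/(4524 - 1253) = ((9 - 24*27) + 6*35)/(4524 - 1253) = ((9 - 648) + 210)/3271 = (-639 + 210)*(1/3271) = -429*1/3271 = -429/3271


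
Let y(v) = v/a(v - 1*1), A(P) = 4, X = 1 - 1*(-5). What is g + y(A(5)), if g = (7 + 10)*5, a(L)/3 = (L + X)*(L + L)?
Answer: 6887/81 ≈ 85.025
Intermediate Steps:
X = 6 (X = 1 + 5 = 6)
a(L) = 6*L*(6 + L) (a(L) = 3*((L + 6)*(L + L)) = 3*((6 + L)*(2*L)) = 3*(2*L*(6 + L)) = 6*L*(6 + L))
y(v) = v/(6*(-1 + v)*(5 + v)) (y(v) = v/((6*(v - 1*1)*(6 + (v - 1*1)))) = v/((6*(v - 1)*(6 + (v - 1)))) = v/((6*(-1 + v)*(6 + (-1 + v)))) = v/((6*(-1 + v)*(5 + v))) = v*(1/(6*(-1 + v)*(5 + v))) = v/(6*(-1 + v)*(5 + v)))
g = 85 (g = 17*5 = 85)
g + y(A(5)) = 85 + (⅙)*4/((-1 + 4)*(5 + 4)) = 85 + (⅙)*4/(3*9) = 85 + (⅙)*4*(⅓)*(⅑) = 85 + 2/81 = 6887/81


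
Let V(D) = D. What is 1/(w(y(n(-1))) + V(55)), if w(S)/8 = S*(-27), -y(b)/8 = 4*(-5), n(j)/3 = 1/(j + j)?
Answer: -1/34505 ≈ -2.8981e-5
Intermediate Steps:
n(j) = 3/(2*j) (n(j) = 3/(j + j) = 3/((2*j)) = 3*(1/(2*j)) = 3/(2*j))
y(b) = 160 (y(b) = -32*(-5) = -8*(-20) = 160)
w(S) = -216*S (w(S) = 8*(S*(-27)) = 8*(-27*S) = -216*S)
1/(w(y(n(-1))) + V(55)) = 1/(-216*160 + 55) = 1/(-34560 + 55) = 1/(-34505) = -1/34505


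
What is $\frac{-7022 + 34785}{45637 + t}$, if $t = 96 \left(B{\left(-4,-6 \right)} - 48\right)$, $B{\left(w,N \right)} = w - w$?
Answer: $\frac{27763}{41029} \approx 0.67667$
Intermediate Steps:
$B{\left(w,N \right)} = 0$
$t = -4608$ ($t = 96 \left(0 - 48\right) = 96 \left(-48\right) = -4608$)
$\frac{-7022 + 34785}{45637 + t} = \frac{-7022 + 34785}{45637 - 4608} = \frac{27763}{41029}$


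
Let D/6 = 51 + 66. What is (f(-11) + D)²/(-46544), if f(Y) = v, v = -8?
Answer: -120409/11636 ≈ -10.348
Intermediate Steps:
D = 702 (D = 6*(51 + 66) = 6*117 = 702)
f(Y) = -8
(f(-11) + D)²/(-46544) = (-8 + 702)²/(-46544) = 694²*(-1/46544) = 481636*(-1/46544) = -120409/11636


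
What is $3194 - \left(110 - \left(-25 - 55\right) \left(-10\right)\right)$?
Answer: $3884$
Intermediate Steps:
$3194 - \left(110 - \left(-25 - 55\right) \left(-10\right)\right) = 3194 - -690 = 3194 + \left(-110 + 800\right) = 3194 + 690 = 3884$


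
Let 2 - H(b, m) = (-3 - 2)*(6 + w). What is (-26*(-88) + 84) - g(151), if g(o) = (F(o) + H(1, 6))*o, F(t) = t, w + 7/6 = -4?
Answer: -128161/6 ≈ -21360.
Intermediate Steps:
w = -31/6 (w = -7/6 - 4 = -31/6 ≈ -5.1667)
H(b, m) = 37/6 (H(b, m) = 2 - (-3 - 2)*(6 - 31/6) = 2 - (-5)*5/6 = 2 - 1*(-25/6) = 2 + 25/6 = 37/6)
g(o) = o*(37/6 + o) (g(o) = (o + 37/6)*o = (37/6 + o)*o = o*(37/6 + o))
(-26*(-88) + 84) - g(151) = (-26*(-88) + 84) - 151*(37 + 6*151)/6 = (2288 + 84) - 151*(37 + 906)/6 = 2372 - 151*943/6 = 2372 - 1*142393/6 = 2372 - 142393/6 = -128161/6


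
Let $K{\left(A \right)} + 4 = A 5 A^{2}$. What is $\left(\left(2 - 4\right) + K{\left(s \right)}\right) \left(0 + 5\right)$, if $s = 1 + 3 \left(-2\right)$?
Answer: $-3155$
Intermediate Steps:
$s = -5$ ($s = 1 - 6 = -5$)
$K{\left(A \right)} = -4 + 5 A^{3}$ ($K{\left(A \right)} = -4 + A 5 A^{2} = -4 + 5 A A^{2} = -4 + 5 A^{3}$)
$\left(\left(2 - 4\right) + K{\left(s \right)}\right) \left(0 + 5\right) = \left(\left(2 - 4\right) + \left(-4 + 5 \left(-5\right)^{3}\right)\right) \left(0 + 5\right) = \left(-2 + \left(-4 + 5 \left(-125\right)\right)\right) 5 = \left(-2 - 629\right) 5 = \left(-631\right) 5 = -3155$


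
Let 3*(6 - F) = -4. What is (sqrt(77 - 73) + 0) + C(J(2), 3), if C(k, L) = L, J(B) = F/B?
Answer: 5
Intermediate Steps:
F = 22/3 (F = 6 - 1/3*(-4) = 6 + 4/3 = 22/3 ≈ 7.3333)
J(B) = 22/(3*B)
(sqrt(77 - 73) + 0) + C(J(2), 3) = (sqrt(77 - 73) + 0) + 3 = (sqrt(4) + 0) + 3 = (2 + 0) + 3 = 2 + 3 = 5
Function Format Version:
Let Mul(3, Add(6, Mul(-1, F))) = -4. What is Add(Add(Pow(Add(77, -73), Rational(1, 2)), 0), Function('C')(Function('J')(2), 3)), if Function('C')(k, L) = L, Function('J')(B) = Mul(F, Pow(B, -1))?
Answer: 5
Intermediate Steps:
F = Rational(22, 3) (F = Add(6, Mul(Rational(-1, 3), -4)) = Add(6, Rational(4, 3)) = Rational(22, 3) ≈ 7.3333)
Function('J')(B) = Mul(Rational(22, 3), Pow(B, -1))
Add(Add(Pow(Add(77, -73), Rational(1, 2)), 0), Function('C')(Function('J')(2), 3)) = Add(Add(Pow(Add(77, -73), Rational(1, 2)), 0), 3) = Add(Add(Pow(4, Rational(1, 2)), 0), 3) = Add(Add(2, 0), 3) = Add(2, 3) = 5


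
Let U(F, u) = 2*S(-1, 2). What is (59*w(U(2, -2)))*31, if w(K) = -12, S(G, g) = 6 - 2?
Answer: -21948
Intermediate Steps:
S(G, g) = 4
U(F, u) = 8 (U(F, u) = 2*4 = 8)
(59*w(U(2, -2)))*31 = (59*(-12))*31 = -708*31 = -21948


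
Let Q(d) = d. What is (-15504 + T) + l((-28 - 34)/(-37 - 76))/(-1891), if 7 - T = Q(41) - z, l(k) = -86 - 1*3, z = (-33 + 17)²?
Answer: -28898173/1891 ≈ -15282.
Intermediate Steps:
z = 256 (z = (-16)² = 256)
l(k) = -89 (l(k) = -86 - 3 = -89)
T = 222 (T = 7 - (41 - 1*256) = 7 - (41 - 256) = 7 - 1*(-215) = 7 + 215 = 222)
(-15504 + T) + l((-28 - 34)/(-37 - 76))/(-1891) = (-15504 + 222) - 89/(-1891) = -15282 - 89*(-1/1891) = -15282 + 89/1891 = -28898173/1891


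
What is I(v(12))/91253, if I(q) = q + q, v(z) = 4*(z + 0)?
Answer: 96/91253 ≈ 0.0010520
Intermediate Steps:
v(z) = 4*z
I(q) = 2*q
I(v(12))/91253 = (2*(4*12))/91253 = (2*48)*(1/91253) = 96*(1/91253) = 96/91253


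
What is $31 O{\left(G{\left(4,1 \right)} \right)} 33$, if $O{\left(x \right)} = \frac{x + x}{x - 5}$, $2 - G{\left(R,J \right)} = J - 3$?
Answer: $-8184$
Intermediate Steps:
$G{\left(R,J \right)} = 5 - J$ ($G{\left(R,J \right)} = 2 - \left(J - 3\right) = 2 - \left(-3 + J\right) = 5 - J$)
$O{\left(x \right)} = \frac{2 x}{-5 + x}$
$31 O{\left(G{\left(4,1 \right)} \right)} 33 = 31 \frac{2 \left(5 - 1\right)}{-5 + \left(5 - 1\right)} 33 = 31 \cdot 2 \cdot 4 \frac{1}{-5 + 4} \cdot 33 = 31 \cdot 2 \cdot 4 \frac{1}{-1} \cdot 33 = 31 \cdot 2 \cdot 4 \left(-1\right) 33 = 31 \left(-8\right) 33 = \left(-248\right) 33 = -8184$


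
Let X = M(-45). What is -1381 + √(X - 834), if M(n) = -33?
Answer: -1381 + 17*I*√3 ≈ -1381.0 + 29.445*I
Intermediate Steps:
X = -33
-1381 + √(X - 834) = -1381 + √(-33 - 834) = -1381 + √(-867) = -1381 + 17*I*√3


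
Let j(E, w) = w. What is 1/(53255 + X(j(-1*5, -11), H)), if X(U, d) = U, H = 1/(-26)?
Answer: 1/53244 ≈ 1.8781e-5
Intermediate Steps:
H = -1/26 ≈ -0.038462
1/(53255 + X(j(-1*5, -11), H)) = 1/(53255 - 11) = 1/53244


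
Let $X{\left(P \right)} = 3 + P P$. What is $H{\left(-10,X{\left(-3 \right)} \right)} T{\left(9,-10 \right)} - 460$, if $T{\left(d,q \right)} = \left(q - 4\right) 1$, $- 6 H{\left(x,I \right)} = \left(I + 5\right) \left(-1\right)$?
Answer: $- \frac{1499}{3} \approx -499.67$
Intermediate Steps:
$X{\left(P \right)} = 3 + P^{2}$
$H{\left(x,I \right)} = \frac{5}{6} + \frac{I}{6}$ ($H{\left(x,I \right)} = - \frac{\left(I + 5\right) \left(-1\right)}{6} = - \frac{\left(5 + I\right) \left(-1\right)}{6} = - \frac{-5 - I}{6} = \frac{5}{6} + \frac{I}{6}$)
$T{\left(d,q \right)} = -4 + q$ ($T{\left(d,q \right)} = \left(-4 + q\right) 1 = -4 + q$)
$H{\left(-10,X{\left(-3 \right)} \right)} T{\left(9,-10 \right)} - 460 = \left(\frac{5}{6} + \frac{3 + \left(-3\right)^{2}}{6}\right) \left(-4 - 10\right) - 460 = \left(\frac{5}{6} + \frac{3 + 9}{6}\right) \left(-14\right) - 460 = \left(\frac{5}{6} + \frac{1}{6} \cdot 12\right) \left(-14\right) - 460 = \left(\frac{5}{6} + 2\right) \left(-14\right) - 460 = \frac{17}{6} \left(-14\right) - 460 = - \frac{119}{3} - 460 = - \frac{1499}{3}$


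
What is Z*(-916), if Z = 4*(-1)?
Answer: 3664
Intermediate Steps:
Z = -4
Z*(-916) = -4*(-916) = 3664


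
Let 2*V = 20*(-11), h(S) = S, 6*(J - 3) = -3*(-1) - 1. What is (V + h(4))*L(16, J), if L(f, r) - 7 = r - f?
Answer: 1802/3 ≈ 600.67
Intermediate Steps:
J = 10/3 (J = 3 + (-3*(-1) - 1)/6 = 3 + (3 - 1)/6 = 3 + (1/6)*2 = 3 + 1/3 = 10/3 ≈ 3.3333)
L(f, r) = 7 + r - f (L(f, r) = 7 + (r - f) = 7 + r - f)
V = -110 (V = (20*(-11))/2 = (1/2)*(-220) = -110)
(V + h(4))*L(16, J) = (-110 + 4)*(7 + 10/3 - 1*16) = -106*(7 + 10/3 - 16) = -106*(-17/3) = 1802/3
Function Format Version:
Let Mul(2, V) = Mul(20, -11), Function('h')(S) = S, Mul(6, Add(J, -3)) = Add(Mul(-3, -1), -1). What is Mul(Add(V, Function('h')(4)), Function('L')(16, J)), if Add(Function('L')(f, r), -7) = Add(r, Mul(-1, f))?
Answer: Rational(1802, 3) ≈ 600.67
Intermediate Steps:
J = Rational(10, 3) (J = Add(3, Mul(Rational(1, 6), Add(Mul(-3, -1), -1))) = Add(3, Mul(Rational(1, 6), Add(3, -1))) = Add(3, Mul(Rational(1, 6), 2)) = Add(3, Rational(1, 3)) = Rational(10, 3) ≈ 3.3333)
Function('L')(f, r) = Add(7, r, Mul(-1, f)) (Function('L')(f, r) = Add(7, Add(r, Mul(-1, f))) = Add(7, r, Mul(-1, f)))
V = -110 (V = Mul(Rational(1, 2), Mul(20, -11)) = Mul(Rational(1, 2), -220) = -110)
Mul(Add(V, Function('h')(4)), Function('L')(16, J)) = Mul(Add(-110, 4), Add(7, Rational(10, 3), Mul(-1, 16))) = Mul(-106, Add(7, Rational(10, 3), -16)) = Mul(-106, Rational(-17, 3)) = Rational(1802, 3)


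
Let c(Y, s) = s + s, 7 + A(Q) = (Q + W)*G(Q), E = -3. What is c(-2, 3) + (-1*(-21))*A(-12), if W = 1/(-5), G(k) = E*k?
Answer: -46821/5 ≈ -9364.2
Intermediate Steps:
G(k) = -3*k
W = -1/5 ≈ -0.20000
A(Q) = -7 - 3*Q*(-1/5 + Q) (A(Q) = -7 + (Q - 1/5)*(-3*Q) = -7 + (-1/5 + Q)*(-3*Q) = -7 - 3*Q*(-1/5 + Q))
c(Y, s) = 2*s
c(-2, 3) + (-1*(-21))*A(-12) = 2*3 + (-1*(-21))*(-7 - 3*(-12)**2 + (3/5)*(-12)) = 6 + 21*(-7 - 3*144 - 36/5) = 6 + 21*(-7 - 432 - 36/5) = 6 + 21*(-2231/5) = 6 - 46851/5 = -46821/5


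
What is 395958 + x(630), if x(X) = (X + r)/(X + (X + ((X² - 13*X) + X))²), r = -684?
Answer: 3345330388256427/8448700085 ≈ 3.9596e+5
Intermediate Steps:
x(X) = (-684 + X)/(X + (X² - 11*X)²) (x(X) = (X - 684)/(X + (X + ((X² - 13*X) + X))²) = (-684 + X)/(X + (X + (X² - 12*X))²) = (-684 + X)/(X + (X² - 11*X)²))
395958 + x(630) = 395958 + (-684 + 630)/(630*(1 + 630*(-11 + 630)²)) = 395958 + (1/630)*(-54)/(1 + 630*619²) = 395958 + (1/630)*(-54)/(1 + 630*383161) = 395958 + (1/630)*(-54)/(1 + 241391430) = 395958 + (1/630)*(-54)/241391431 = 395958 + (1/630)*(1/241391431)*(-54) = 395958 - 3/8448700085 = 3345330388256427/8448700085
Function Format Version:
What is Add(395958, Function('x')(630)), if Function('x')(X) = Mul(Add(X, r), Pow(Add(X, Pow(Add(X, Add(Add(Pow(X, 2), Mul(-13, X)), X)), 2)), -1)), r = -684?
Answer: Rational(3345330388256427, 8448700085) ≈ 3.9596e+5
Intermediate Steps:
Function('x')(X) = Mul(Pow(Add(X, Pow(Add(Pow(X, 2), Mul(-11, X)), 2)), -1), Add(-684, X)) (Function('x')(X) = Mul(Add(X, -684), Pow(Add(X, Pow(Add(X, Add(Add(Pow(X, 2), Mul(-13, X)), X)), 2)), -1)) = Mul(Add(-684, X), Pow(Add(X, Pow(Add(X, Add(Pow(X, 2), Mul(-12, X))), 2)), -1)) = Mul(Add(-684, X), Pow(Add(X, Pow(Add(Pow(X, 2), Mul(-11, X)), 2)), -1)) = Mul(Pow(Add(X, Pow(Add(Pow(X, 2), Mul(-11, X)), 2)), -1), Add(-684, X)))
Add(395958, Function('x')(630)) = Add(395958, Mul(Pow(630, -1), Pow(Add(1, Mul(630, Pow(Add(-11, 630), 2))), -1), Add(-684, 630))) = Add(395958, Mul(Rational(1, 630), Pow(Add(1, Mul(630, Pow(619, 2))), -1), -54)) = Add(395958, Mul(Rational(1, 630), Pow(Add(1, Mul(630, 383161)), -1), -54)) = Add(395958, Mul(Rational(1, 630), Pow(Add(1, 241391430), -1), -54)) = Add(395958, Mul(Rational(1, 630), Pow(241391431, -1), -54)) = Add(395958, Mul(Rational(1, 630), Rational(1, 241391431), -54)) = Add(395958, Rational(-3, 8448700085)) = Rational(3345330388256427, 8448700085)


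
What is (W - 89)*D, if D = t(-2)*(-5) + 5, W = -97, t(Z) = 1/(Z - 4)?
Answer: -1085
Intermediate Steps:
t(Z) = 1/(-4 + Z)
D = 35/6 (D = -5/(-4 - 2) + 5 = -5/(-6) + 5 = -⅙*(-5) + 5 = ⅚ + 5 = 35/6 ≈ 5.8333)
(W - 89)*D = (-97 - 89)*(35/6) = -186*35/6 = -1085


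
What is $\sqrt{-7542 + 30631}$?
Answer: $\sqrt{23089} \approx 151.95$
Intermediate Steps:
$\sqrt{-7542 + 30631} = \sqrt{23089}$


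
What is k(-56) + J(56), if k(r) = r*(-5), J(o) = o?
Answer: 336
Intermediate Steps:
k(r) = -5*r
k(-56) + J(56) = -5*(-56) + 56 = 280 + 56 = 336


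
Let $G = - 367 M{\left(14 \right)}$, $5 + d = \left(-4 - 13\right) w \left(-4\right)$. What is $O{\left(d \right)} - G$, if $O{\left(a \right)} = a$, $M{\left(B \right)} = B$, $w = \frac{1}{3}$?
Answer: $\frac{15467}{3} \approx 5155.7$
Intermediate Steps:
$w = \frac{1}{3} \approx 0.33333$
$d = \frac{53}{3}$ ($d = -5 + \left(-4 - 13\right) \frac{1}{3} \left(-4\right) = -5 - - \frac{68}{3} = -5 + \frac{68}{3} = \frac{53}{3} \approx 17.667$)
$G = -5138$ ($G = \left(-367\right) 14 = -5138$)
$O{\left(d \right)} - G = \frac{53}{3} - -5138 = \frac{53}{3} + 5138 = \frac{15467}{3}$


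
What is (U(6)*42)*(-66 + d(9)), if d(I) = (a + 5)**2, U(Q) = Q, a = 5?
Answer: 8568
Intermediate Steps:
d(I) = 100 (d(I) = (5 + 5)**2 = 10**2 = 100)
(U(6)*42)*(-66 + d(9)) = (6*42)*(-66 + 100) = 252*34 = 8568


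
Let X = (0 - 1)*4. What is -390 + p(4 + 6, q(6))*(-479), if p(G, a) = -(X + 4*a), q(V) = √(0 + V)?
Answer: -2306 + 1916*√6 ≈ 2387.2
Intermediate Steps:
X = -4 (X = -1*4 = -4)
q(V) = √V
p(G, a) = 4 - 4*a (p(G, a) = -(-4 + 4*a) = 4 - 4*a)
-390 + p(4 + 6, q(6))*(-479) = -390 + (4 - 4*√6)*(-479) = -390 + (-1916 + 1916*√6) = -2306 + 1916*√6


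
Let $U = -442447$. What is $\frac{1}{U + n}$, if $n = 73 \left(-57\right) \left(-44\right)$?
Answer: $- \frac{1}{259363} \approx -3.8556 \cdot 10^{-6}$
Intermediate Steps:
$n = 183084$ ($n = \left(-4161\right) \left(-44\right) = 183084$)
$\frac{1}{U + n} = \frac{1}{-442447 + 183084} = \frac{1}{-259363} = - \frac{1}{259363}$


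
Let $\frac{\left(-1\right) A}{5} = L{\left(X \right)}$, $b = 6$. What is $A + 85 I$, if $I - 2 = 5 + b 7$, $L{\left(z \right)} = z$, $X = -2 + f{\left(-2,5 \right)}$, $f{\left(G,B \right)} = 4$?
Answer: $4155$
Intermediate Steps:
$X = 2$ ($X = -2 + 4 = 2$)
$A = -10$ ($A = \left(-5\right) 2 = -10$)
$I = 49$ ($I = 2 + \left(5 + 6 \cdot 7\right) = 2 + \left(5 + 42\right) = 2 + 47 = 49$)
$A + 85 I = -10 + 85 \cdot 49 = -10 + 4165 = 4155$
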